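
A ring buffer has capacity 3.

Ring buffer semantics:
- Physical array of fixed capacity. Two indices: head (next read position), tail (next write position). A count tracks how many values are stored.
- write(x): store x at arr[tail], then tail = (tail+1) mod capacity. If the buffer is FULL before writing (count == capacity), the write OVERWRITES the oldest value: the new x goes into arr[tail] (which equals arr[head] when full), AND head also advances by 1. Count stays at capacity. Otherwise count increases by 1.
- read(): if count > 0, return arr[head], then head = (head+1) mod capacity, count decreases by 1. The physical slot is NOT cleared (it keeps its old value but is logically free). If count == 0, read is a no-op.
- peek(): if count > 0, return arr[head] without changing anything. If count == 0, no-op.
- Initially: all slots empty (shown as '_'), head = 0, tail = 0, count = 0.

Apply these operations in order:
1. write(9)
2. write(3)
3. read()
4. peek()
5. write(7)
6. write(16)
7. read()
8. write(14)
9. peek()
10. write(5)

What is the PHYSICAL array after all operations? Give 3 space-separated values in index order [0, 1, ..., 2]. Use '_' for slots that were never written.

After op 1 (write(9)): arr=[9 _ _] head=0 tail=1 count=1
After op 2 (write(3)): arr=[9 3 _] head=0 tail=2 count=2
After op 3 (read()): arr=[9 3 _] head=1 tail=2 count=1
After op 4 (peek()): arr=[9 3 _] head=1 tail=2 count=1
After op 5 (write(7)): arr=[9 3 7] head=1 tail=0 count=2
After op 6 (write(16)): arr=[16 3 7] head=1 tail=1 count=3
After op 7 (read()): arr=[16 3 7] head=2 tail=1 count=2
After op 8 (write(14)): arr=[16 14 7] head=2 tail=2 count=3
After op 9 (peek()): arr=[16 14 7] head=2 tail=2 count=3
After op 10 (write(5)): arr=[16 14 5] head=0 tail=0 count=3

Answer: 16 14 5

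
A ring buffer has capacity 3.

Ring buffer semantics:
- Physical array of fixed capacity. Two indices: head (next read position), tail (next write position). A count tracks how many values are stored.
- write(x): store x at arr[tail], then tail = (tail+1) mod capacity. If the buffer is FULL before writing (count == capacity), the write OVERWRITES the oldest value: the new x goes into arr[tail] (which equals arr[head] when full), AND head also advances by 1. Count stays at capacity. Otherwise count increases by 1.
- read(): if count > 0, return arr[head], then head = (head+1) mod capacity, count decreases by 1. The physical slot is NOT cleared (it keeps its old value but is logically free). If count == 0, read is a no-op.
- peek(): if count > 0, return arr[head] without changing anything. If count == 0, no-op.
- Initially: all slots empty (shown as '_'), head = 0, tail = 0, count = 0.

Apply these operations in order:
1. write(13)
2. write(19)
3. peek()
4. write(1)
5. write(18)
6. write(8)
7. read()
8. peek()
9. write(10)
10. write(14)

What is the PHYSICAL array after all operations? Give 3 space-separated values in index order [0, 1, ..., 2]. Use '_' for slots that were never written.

After op 1 (write(13)): arr=[13 _ _] head=0 tail=1 count=1
After op 2 (write(19)): arr=[13 19 _] head=0 tail=2 count=2
After op 3 (peek()): arr=[13 19 _] head=0 tail=2 count=2
After op 4 (write(1)): arr=[13 19 1] head=0 tail=0 count=3
After op 5 (write(18)): arr=[18 19 1] head=1 tail=1 count=3
After op 6 (write(8)): arr=[18 8 1] head=2 tail=2 count=3
After op 7 (read()): arr=[18 8 1] head=0 tail=2 count=2
After op 8 (peek()): arr=[18 8 1] head=0 tail=2 count=2
After op 9 (write(10)): arr=[18 8 10] head=0 tail=0 count=3
After op 10 (write(14)): arr=[14 8 10] head=1 tail=1 count=3

Answer: 14 8 10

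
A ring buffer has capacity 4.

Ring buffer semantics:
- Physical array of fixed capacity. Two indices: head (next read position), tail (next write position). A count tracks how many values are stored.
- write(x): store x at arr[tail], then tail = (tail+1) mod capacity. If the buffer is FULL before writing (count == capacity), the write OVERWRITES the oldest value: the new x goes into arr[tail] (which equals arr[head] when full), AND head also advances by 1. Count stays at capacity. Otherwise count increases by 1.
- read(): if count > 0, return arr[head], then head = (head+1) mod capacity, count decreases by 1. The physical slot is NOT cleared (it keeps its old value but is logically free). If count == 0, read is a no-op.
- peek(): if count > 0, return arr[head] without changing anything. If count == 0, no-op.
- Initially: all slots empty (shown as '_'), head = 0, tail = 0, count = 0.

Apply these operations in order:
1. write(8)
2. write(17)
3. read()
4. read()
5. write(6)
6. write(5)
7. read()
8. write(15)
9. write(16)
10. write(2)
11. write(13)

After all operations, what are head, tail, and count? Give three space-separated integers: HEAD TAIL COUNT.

After op 1 (write(8)): arr=[8 _ _ _] head=0 tail=1 count=1
After op 2 (write(17)): arr=[8 17 _ _] head=0 tail=2 count=2
After op 3 (read()): arr=[8 17 _ _] head=1 tail=2 count=1
After op 4 (read()): arr=[8 17 _ _] head=2 tail=2 count=0
After op 5 (write(6)): arr=[8 17 6 _] head=2 tail=3 count=1
After op 6 (write(5)): arr=[8 17 6 5] head=2 tail=0 count=2
After op 7 (read()): arr=[8 17 6 5] head=3 tail=0 count=1
After op 8 (write(15)): arr=[15 17 6 5] head=3 tail=1 count=2
After op 9 (write(16)): arr=[15 16 6 5] head=3 tail=2 count=3
After op 10 (write(2)): arr=[15 16 2 5] head=3 tail=3 count=4
After op 11 (write(13)): arr=[15 16 2 13] head=0 tail=0 count=4

Answer: 0 0 4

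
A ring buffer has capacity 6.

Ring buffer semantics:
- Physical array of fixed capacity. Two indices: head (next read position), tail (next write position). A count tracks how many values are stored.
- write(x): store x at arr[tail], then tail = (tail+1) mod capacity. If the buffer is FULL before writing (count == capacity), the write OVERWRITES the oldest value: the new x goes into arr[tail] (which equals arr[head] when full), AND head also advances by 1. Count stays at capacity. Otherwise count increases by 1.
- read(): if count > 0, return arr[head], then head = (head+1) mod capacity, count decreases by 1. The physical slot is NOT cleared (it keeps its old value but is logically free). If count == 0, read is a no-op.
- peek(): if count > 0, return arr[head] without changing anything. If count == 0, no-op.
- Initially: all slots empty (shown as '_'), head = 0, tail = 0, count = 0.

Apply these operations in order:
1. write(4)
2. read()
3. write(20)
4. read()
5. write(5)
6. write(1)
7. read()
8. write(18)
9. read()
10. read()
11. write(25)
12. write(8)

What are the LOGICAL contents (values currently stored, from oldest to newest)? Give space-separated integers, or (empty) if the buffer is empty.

Answer: 25 8

Derivation:
After op 1 (write(4)): arr=[4 _ _ _ _ _] head=0 tail=1 count=1
After op 2 (read()): arr=[4 _ _ _ _ _] head=1 tail=1 count=0
After op 3 (write(20)): arr=[4 20 _ _ _ _] head=1 tail=2 count=1
After op 4 (read()): arr=[4 20 _ _ _ _] head=2 tail=2 count=0
After op 5 (write(5)): arr=[4 20 5 _ _ _] head=2 tail=3 count=1
After op 6 (write(1)): arr=[4 20 5 1 _ _] head=2 tail=4 count=2
After op 7 (read()): arr=[4 20 5 1 _ _] head=3 tail=4 count=1
After op 8 (write(18)): arr=[4 20 5 1 18 _] head=3 tail=5 count=2
After op 9 (read()): arr=[4 20 5 1 18 _] head=4 tail=5 count=1
After op 10 (read()): arr=[4 20 5 1 18 _] head=5 tail=5 count=0
After op 11 (write(25)): arr=[4 20 5 1 18 25] head=5 tail=0 count=1
After op 12 (write(8)): arr=[8 20 5 1 18 25] head=5 tail=1 count=2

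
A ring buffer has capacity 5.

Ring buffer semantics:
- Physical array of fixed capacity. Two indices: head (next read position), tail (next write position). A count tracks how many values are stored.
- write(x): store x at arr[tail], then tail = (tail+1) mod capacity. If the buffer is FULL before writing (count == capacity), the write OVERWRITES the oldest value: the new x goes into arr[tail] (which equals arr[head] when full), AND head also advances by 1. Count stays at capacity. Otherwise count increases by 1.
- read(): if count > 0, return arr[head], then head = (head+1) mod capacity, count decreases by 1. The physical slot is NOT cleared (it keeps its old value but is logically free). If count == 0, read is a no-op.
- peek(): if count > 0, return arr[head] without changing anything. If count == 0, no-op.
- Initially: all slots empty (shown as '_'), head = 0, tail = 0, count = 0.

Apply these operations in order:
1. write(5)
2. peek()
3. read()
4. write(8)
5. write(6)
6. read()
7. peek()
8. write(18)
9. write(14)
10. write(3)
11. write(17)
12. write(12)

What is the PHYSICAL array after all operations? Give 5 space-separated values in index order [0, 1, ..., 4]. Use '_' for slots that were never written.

Answer: 3 17 12 18 14

Derivation:
After op 1 (write(5)): arr=[5 _ _ _ _] head=0 tail=1 count=1
After op 2 (peek()): arr=[5 _ _ _ _] head=0 tail=1 count=1
After op 3 (read()): arr=[5 _ _ _ _] head=1 tail=1 count=0
After op 4 (write(8)): arr=[5 8 _ _ _] head=1 tail=2 count=1
After op 5 (write(6)): arr=[5 8 6 _ _] head=1 tail=3 count=2
After op 6 (read()): arr=[5 8 6 _ _] head=2 tail=3 count=1
After op 7 (peek()): arr=[5 8 6 _ _] head=2 tail=3 count=1
After op 8 (write(18)): arr=[5 8 6 18 _] head=2 tail=4 count=2
After op 9 (write(14)): arr=[5 8 6 18 14] head=2 tail=0 count=3
After op 10 (write(3)): arr=[3 8 6 18 14] head=2 tail=1 count=4
After op 11 (write(17)): arr=[3 17 6 18 14] head=2 tail=2 count=5
After op 12 (write(12)): arr=[3 17 12 18 14] head=3 tail=3 count=5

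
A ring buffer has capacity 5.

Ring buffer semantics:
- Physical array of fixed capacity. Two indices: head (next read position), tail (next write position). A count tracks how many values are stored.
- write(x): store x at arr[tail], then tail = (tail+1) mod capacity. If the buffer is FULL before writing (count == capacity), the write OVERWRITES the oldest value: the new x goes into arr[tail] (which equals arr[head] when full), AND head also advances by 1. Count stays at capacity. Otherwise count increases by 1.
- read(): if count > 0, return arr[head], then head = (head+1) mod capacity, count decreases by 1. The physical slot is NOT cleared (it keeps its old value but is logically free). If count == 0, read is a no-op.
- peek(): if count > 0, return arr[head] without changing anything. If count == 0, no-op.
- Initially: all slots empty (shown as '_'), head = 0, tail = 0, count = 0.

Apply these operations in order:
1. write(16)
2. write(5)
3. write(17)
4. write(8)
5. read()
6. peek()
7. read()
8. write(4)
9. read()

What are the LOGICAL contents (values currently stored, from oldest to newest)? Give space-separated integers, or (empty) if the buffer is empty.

After op 1 (write(16)): arr=[16 _ _ _ _] head=0 tail=1 count=1
After op 2 (write(5)): arr=[16 5 _ _ _] head=0 tail=2 count=2
After op 3 (write(17)): arr=[16 5 17 _ _] head=0 tail=3 count=3
After op 4 (write(8)): arr=[16 5 17 8 _] head=0 tail=4 count=4
After op 5 (read()): arr=[16 5 17 8 _] head=1 tail=4 count=3
After op 6 (peek()): arr=[16 5 17 8 _] head=1 tail=4 count=3
After op 7 (read()): arr=[16 5 17 8 _] head=2 tail=4 count=2
After op 8 (write(4)): arr=[16 5 17 8 4] head=2 tail=0 count=3
After op 9 (read()): arr=[16 5 17 8 4] head=3 tail=0 count=2

Answer: 8 4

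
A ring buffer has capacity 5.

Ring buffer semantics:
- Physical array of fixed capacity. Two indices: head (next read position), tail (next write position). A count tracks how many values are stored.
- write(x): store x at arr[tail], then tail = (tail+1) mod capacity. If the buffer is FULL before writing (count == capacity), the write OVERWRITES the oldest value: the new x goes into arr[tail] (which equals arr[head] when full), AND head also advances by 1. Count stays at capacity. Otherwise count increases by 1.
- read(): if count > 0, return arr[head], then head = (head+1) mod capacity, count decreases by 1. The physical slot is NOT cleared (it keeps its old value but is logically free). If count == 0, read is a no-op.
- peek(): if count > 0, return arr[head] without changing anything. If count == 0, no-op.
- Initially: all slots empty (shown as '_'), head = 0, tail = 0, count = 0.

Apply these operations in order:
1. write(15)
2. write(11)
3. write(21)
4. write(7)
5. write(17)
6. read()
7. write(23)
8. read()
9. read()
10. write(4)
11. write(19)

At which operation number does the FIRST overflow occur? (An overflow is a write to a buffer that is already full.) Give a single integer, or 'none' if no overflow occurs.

After op 1 (write(15)): arr=[15 _ _ _ _] head=0 tail=1 count=1
After op 2 (write(11)): arr=[15 11 _ _ _] head=0 tail=2 count=2
After op 3 (write(21)): arr=[15 11 21 _ _] head=0 tail=3 count=3
After op 4 (write(7)): arr=[15 11 21 7 _] head=0 tail=4 count=4
After op 5 (write(17)): arr=[15 11 21 7 17] head=0 tail=0 count=5
After op 6 (read()): arr=[15 11 21 7 17] head=1 tail=0 count=4
After op 7 (write(23)): arr=[23 11 21 7 17] head=1 tail=1 count=5
After op 8 (read()): arr=[23 11 21 7 17] head=2 tail=1 count=4
After op 9 (read()): arr=[23 11 21 7 17] head=3 tail=1 count=3
After op 10 (write(4)): arr=[23 4 21 7 17] head=3 tail=2 count=4
After op 11 (write(19)): arr=[23 4 19 7 17] head=3 tail=3 count=5

Answer: none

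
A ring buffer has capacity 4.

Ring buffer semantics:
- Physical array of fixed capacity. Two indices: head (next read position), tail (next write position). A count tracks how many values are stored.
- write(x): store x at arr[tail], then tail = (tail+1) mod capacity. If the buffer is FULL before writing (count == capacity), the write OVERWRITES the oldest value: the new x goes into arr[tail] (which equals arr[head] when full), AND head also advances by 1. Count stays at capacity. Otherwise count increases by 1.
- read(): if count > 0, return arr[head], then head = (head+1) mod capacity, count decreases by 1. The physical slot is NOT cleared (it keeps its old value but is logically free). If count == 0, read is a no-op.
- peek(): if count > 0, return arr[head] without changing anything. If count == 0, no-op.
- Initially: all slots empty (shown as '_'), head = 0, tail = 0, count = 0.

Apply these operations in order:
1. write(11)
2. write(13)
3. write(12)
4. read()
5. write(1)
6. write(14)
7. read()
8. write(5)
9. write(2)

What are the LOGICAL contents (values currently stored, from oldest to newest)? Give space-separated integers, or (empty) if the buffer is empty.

Answer: 1 14 5 2

Derivation:
After op 1 (write(11)): arr=[11 _ _ _] head=0 tail=1 count=1
After op 2 (write(13)): arr=[11 13 _ _] head=0 tail=2 count=2
After op 3 (write(12)): arr=[11 13 12 _] head=0 tail=3 count=3
After op 4 (read()): arr=[11 13 12 _] head=1 tail=3 count=2
After op 5 (write(1)): arr=[11 13 12 1] head=1 tail=0 count=3
After op 6 (write(14)): arr=[14 13 12 1] head=1 tail=1 count=4
After op 7 (read()): arr=[14 13 12 1] head=2 tail=1 count=3
After op 8 (write(5)): arr=[14 5 12 1] head=2 tail=2 count=4
After op 9 (write(2)): arr=[14 5 2 1] head=3 tail=3 count=4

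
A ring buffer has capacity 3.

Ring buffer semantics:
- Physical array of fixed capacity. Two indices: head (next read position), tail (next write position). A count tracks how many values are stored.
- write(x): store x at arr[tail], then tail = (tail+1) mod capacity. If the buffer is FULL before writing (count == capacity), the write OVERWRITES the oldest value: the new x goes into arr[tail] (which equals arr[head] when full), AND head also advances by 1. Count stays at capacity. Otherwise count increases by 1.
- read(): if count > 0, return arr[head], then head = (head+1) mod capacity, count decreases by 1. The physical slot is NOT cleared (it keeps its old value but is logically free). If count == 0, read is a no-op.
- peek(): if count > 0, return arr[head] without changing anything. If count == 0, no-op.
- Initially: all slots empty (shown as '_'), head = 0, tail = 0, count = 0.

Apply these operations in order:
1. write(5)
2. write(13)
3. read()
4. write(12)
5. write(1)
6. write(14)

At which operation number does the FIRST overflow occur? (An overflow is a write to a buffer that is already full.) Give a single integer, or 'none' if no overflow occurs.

After op 1 (write(5)): arr=[5 _ _] head=0 tail=1 count=1
After op 2 (write(13)): arr=[5 13 _] head=0 tail=2 count=2
After op 3 (read()): arr=[5 13 _] head=1 tail=2 count=1
After op 4 (write(12)): arr=[5 13 12] head=1 tail=0 count=2
After op 5 (write(1)): arr=[1 13 12] head=1 tail=1 count=3
After op 6 (write(14)): arr=[1 14 12] head=2 tail=2 count=3

Answer: 6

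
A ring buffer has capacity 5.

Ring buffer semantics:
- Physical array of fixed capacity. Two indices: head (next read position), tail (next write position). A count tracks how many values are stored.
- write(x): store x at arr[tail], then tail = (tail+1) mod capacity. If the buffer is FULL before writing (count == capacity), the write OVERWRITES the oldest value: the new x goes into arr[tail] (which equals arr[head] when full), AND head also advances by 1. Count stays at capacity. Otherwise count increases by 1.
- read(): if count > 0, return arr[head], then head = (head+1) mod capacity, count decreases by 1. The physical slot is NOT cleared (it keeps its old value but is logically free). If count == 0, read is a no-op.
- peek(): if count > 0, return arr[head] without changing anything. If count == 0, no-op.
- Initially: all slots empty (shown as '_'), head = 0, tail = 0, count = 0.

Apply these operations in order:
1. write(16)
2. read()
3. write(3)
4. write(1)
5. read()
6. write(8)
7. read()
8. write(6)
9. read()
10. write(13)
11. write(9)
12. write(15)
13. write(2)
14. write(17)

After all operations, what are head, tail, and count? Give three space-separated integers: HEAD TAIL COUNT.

Answer: 0 0 5

Derivation:
After op 1 (write(16)): arr=[16 _ _ _ _] head=0 tail=1 count=1
After op 2 (read()): arr=[16 _ _ _ _] head=1 tail=1 count=0
After op 3 (write(3)): arr=[16 3 _ _ _] head=1 tail=2 count=1
After op 4 (write(1)): arr=[16 3 1 _ _] head=1 tail=3 count=2
After op 5 (read()): arr=[16 3 1 _ _] head=2 tail=3 count=1
After op 6 (write(8)): arr=[16 3 1 8 _] head=2 tail=4 count=2
After op 7 (read()): arr=[16 3 1 8 _] head=3 tail=4 count=1
After op 8 (write(6)): arr=[16 3 1 8 6] head=3 tail=0 count=2
After op 9 (read()): arr=[16 3 1 8 6] head=4 tail=0 count=1
After op 10 (write(13)): arr=[13 3 1 8 6] head=4 tail=1 count=2
After op 11 (write(9)): arr=[13 9 1 8 6] head=4 tail=2 count=3
After op 12 (write(15)): arr=[13 9 15 8 6] head=4 tail=3 count=4
After op 13 (write(2)): arr=[13 9 15 2 6] head=4 tail=4 count=5
After op 14 (write(17)): arr=[13 9 15 2 17] head=0 tail=0 count=5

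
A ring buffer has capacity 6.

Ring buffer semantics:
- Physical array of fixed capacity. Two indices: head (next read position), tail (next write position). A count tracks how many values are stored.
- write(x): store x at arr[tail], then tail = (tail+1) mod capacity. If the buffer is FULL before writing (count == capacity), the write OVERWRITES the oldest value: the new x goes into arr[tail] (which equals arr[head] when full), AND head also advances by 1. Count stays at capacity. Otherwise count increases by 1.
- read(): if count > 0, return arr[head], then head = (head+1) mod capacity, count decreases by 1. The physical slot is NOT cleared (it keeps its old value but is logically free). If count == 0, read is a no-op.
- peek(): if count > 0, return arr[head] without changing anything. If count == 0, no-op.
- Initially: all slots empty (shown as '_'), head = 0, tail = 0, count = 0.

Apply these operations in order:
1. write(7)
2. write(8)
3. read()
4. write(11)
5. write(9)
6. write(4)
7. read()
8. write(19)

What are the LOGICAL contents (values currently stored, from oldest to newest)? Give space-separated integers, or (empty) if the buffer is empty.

Answer: 11 9 4 19

Derivation:
After op 1 (write(7)): arr=[7 _ _ _ _ _] head=0 tail=1 count=1
After op 2 (write(8)): arr=[7 8 _ _ _ _] head=0 tail=2 count=2
After op 3 (read()): arr=[7 8 _ _ _ _] head=1 tail=2 count=1
After op 4 (write(11)): arr=[7 8 11 _ _ _] head=1 tail=3 count=2
After op 5 (write(9)): arr=[7 8 11 9 _ _] head=1 tail=4 count=3
After op 6 (write(4)): arr=[7 8 11 9 4 _] head=1 tail=5 count=4
After op 7 (read()): arr=[7 8 11 9 4 _] head=2 tail=5 count=3
After op 8 (write(19)): arr=[7 8 11 9 4 19] head=2 tail=0 count=4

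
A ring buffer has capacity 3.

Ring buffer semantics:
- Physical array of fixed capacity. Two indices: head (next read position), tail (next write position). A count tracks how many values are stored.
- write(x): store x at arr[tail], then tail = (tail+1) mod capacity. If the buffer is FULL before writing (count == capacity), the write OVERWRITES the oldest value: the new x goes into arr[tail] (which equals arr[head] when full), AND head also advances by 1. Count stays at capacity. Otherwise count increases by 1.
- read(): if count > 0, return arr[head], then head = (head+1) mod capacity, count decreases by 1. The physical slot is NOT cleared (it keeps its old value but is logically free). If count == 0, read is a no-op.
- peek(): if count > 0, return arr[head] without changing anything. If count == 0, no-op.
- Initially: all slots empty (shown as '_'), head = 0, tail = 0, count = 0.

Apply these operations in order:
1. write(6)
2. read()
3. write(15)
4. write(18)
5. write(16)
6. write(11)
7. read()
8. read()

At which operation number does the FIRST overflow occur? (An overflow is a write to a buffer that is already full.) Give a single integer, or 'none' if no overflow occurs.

After op 1 (write(6)): arr=[6 _ _] head=0 tail=1 count=1
After op 2 (read()): arr=[6 _ _] head=1 tail=1 count=0
After op 3 (write(15)): arr=[6 15 _] head=1 tail=2 count=1
After op 4 (write(18)): arr=[6 15 18] head=1 tail=0 count=2
After op 5 (write(16)): arr=[16 15 18] head=1 tail=1 count=3
After op 6 (write(11)): arr=[16 11 18] head=2 tail=2 count=3
After op 7 (read()): arr=[16 11 18] head=0 tail=2 count=2
After op 8 (read()): arr=[16 11 18] head=1 tail=2 count=1

Answer: 6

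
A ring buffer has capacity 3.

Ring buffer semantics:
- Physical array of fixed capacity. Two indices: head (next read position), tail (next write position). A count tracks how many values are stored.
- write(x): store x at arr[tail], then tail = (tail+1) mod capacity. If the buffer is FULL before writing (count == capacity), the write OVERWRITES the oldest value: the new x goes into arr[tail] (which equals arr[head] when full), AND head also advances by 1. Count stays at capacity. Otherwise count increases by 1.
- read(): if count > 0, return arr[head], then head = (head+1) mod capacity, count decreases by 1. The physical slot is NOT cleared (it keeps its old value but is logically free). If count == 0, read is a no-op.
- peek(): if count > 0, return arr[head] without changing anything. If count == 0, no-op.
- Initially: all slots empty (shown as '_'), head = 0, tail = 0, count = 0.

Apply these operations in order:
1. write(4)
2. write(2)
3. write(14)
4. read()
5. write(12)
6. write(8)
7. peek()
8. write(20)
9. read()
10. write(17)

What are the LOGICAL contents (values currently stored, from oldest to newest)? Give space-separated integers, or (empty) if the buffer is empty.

After op 1 (write(4)): arr=[4 _ _] head=0 tail=1 count=1
After op 2 (write(2)): arr=[4 2 _] head=0 tail=2 count=2
After op 3 (write(14)): arr=[4 2 14] head=0 tail=0 count=3
After op 4 (read()): arr=[4 2 14] head=1 tail=0 count=2
After op 5 (write(12)): arr=[12 2 14] head=1 tail=1 count=3
After op 6 (write(8)): arr=[12 8 14] head=2 tail=2 count=3
After op 7 (peek()): arr=[12 8 14] head=2 tail=2 count=3
After op 8 (write(20)): arr=[12 8 20] head=0 tail=0 count=3
After op 9 (read()): arr=[12 8 20] head=1 tail=0 count=2
After op 10 (write(17)): arr=[17 8 20] head=1 tail=1 count=3

Answer: 8 20 17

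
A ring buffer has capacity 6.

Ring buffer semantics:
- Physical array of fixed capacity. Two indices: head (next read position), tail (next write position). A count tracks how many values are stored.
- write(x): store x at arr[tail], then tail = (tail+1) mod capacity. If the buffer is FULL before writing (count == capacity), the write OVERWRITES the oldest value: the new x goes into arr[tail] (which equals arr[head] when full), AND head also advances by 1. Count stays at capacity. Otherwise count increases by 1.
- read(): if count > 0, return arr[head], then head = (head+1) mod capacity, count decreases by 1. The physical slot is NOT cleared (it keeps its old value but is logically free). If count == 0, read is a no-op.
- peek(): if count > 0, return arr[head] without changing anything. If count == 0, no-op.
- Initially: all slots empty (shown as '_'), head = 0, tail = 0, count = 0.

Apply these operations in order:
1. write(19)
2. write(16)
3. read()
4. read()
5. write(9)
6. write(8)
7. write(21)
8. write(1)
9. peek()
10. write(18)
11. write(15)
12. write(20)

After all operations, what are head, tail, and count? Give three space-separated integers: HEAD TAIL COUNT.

After op 1 (write(19)): arr=[19 _ _ _ _ _] head=0 tail=1 count=1
After op 2 (write(16)): arr=[19 16 _ _ _ _] head=0 tail=2 count=2
After op 3 (read()): arr=[19 16 _ _ _ _] head=1 tail=2 count=1
After op 4 (read()): arr=[19 16 _ _ _ _] head=2 tail=2 count=0
After op 5 (write(9)): arr=[19 16 9 _ _ _] head=2 tail=3 count=1
After op 6 (write(8)): arr=[19 16 9 8 _ _] head=2 tail=4 count=2
After op 7 (write(21)): arr=[19 16 9 8 21 _] head=2 tail=5 count=3
After op 8 (write(1)): arr=[19 16 9 8 21 1] head=2 tail=0 count=4
After op 9 (peek()): arr=[19 16 9 8 21 1] head=2 tail=0 count=4
After op 10 (write(18)): arr=[18 16 9 8 21 1] head=2 tail=1 count=5
After op 11 (write(15)): arr=[18 15 9 8 21 1] head=2 tail=2 count=6
After op 12 (write(20)): arr=[18 15 20 8 21 1] head=3 tail=3 count=6

Answer: 3 3 6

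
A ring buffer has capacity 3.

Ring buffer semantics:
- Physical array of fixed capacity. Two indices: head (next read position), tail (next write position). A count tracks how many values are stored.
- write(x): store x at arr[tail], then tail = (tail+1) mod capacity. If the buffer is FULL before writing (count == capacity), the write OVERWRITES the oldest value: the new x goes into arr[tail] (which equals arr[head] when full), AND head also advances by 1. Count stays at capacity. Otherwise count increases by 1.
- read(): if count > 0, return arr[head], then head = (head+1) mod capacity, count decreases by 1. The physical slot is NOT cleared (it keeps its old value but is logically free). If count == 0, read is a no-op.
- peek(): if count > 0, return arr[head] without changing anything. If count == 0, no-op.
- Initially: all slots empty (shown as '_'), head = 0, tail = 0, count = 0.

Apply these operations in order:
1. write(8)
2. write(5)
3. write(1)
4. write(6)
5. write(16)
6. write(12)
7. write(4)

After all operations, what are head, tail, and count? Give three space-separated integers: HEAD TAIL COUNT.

After op 1 (write(8)): arr=[8 _ _] head=0 tail=1 count=1
After op 2 (write(5)): arr=[8 5 _] head=0 tail=2 count=2
After op 3 (write(1)): arr=[8 5 1] head=0 tail=0 count=3
After op 4 (write(6)): arr=[6 5 1] head=1 tail=1 count=3
After op 5 (write(16)): arr=[6 16 1] head=2 tail=2 count=3
After op 6 (write(12)): arr=[6 16 12] head=0 tail=0 count=3
After op 7 (write(4)): arr=[4 16 12] head=1 tail=1 count=3

Answer: 1 1 3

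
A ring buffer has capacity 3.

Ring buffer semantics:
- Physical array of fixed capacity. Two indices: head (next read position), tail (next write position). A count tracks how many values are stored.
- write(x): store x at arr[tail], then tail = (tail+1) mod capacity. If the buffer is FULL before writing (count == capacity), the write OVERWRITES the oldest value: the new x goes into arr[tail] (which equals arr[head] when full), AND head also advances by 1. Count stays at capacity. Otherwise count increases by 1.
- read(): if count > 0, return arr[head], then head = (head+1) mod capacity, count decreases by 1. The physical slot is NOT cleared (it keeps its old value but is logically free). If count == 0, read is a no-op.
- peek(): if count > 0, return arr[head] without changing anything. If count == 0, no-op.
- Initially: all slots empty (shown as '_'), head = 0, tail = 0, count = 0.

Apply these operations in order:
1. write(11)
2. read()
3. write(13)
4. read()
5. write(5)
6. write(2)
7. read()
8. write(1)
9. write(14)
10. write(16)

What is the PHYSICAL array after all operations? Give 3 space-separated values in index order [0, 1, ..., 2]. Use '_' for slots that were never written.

After op 1 (write(11)): arr=[11 _ _] head=0 tail=1 count=1
After op 2 (read()): arr=[11 _ _] head=1 tail=1 count=0
After op 3 (write(13)): arr=[11 13 _] head=1 tail=2 count=1
After op 4 (read()): arr=[11 13 _] head=2 tail=2 count=0
After op 5 (write(5)): arr=[11 13 5] head=2 tail=0 count=1
After op 6 (write(2)): arr=[2 13 5] head=2 tail=1 count=2
After op 7 (read()): arr=[2 13 5] head=0 tail=1 count=1
After op 8 (write(1)): arr=[2 1 5] head=0 tail=2 count=2
After op 9 (write(14)): arr=[2 1 14] head=0 tail=0 count=3
After op 10 (write(16)): arr=[16 1 14] head=1 tail=1 count=3

Answer: 16 1 14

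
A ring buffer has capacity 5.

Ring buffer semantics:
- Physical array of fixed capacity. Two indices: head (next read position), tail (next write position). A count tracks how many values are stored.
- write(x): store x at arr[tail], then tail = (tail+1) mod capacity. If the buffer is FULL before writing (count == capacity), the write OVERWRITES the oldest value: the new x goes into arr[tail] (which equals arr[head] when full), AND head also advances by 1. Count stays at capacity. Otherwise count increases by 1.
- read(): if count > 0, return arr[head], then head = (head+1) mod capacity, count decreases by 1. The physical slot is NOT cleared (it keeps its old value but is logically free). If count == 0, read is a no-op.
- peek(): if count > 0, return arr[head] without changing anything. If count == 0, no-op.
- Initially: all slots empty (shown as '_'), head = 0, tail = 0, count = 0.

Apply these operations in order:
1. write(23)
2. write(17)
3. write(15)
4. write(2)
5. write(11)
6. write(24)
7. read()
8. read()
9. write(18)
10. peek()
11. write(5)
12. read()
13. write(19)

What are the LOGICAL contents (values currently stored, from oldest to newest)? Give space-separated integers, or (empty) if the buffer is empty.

After op 1 (write(23)): arr=[23 _ _ _ _] head=0 tail=1 count=1
After op 2 (write(17)): arr=[23 17 _ _ _] head=0 tail=2 count=2
After op 3 (write(15)): arr=[23 17 15 _ _] head=0 tail=3 count=3
After op 4 (write(2)): arr=[23 17 15 2 _] head=0 tail=4 count=4
After op 5 (write(11)): arr=[23 17 15 2 11] head=0 tail=0 count=5
After op 6 (write(24)): arr=[24 17 15 2 11] head=1 tail=1 count=5
After op 7 (read()): arr=[24 17 15 2 11] head=2 tail=1 count=4
After op 8 (read()): arr=[24 17 15 2 11] head=3 tail=1 count=3
After op 9 (write(18)): arr=[24 18 15 2 11] head=3 tail=2 count=4
After op 10 (peek()): arr=[24 18 15 2 11] head=3 tail=2 count=4
After op 11 (write(5)): arr=[24 18 5 2 11] head=3 tail=3 count=5
After op 12 (read()): arr=[24 18 5 2 11] head=4 tail=3 count=4
After op 13 (write(19)): arr=[24 18 5 19 11] head=4 tail=4 count=5

Answer: 11 24 18 5 19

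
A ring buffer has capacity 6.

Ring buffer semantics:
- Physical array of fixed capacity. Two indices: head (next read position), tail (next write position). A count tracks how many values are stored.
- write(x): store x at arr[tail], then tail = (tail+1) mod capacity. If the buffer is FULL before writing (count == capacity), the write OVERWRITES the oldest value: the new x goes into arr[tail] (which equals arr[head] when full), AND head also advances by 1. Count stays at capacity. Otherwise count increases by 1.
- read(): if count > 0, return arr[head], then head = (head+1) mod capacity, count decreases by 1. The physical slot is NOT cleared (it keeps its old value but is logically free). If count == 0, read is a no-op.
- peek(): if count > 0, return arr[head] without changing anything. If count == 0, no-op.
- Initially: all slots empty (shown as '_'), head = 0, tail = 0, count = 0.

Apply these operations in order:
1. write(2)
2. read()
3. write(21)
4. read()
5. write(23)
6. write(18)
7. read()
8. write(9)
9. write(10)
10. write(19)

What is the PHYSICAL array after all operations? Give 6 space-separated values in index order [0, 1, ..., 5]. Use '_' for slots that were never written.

After op 1 (write(2)): arr=[2 _ _ _ _ _] head=0 tail=1 count=1
After op 2 (read()): arr=[2 _ _ _ _ _] head=1 tail=1 count=0
After op 3 (write(21)): arr=[2 21 _ _ _ _] head=1 tail=2 count=1
After op 4 (read()): arr=[2 21 _ _ _ _] head=2 tail=2 count=0
After op 5 (write(23)): arr=[2 21 23 _ _ _] head=2 tail=3 count=1
After op 6 (write(18)): arr=[2 21 23 18 _ _] head=2 tail=4 count=2
After op 7 (read()): arr=[2 21 23 18 _ _] head=3 tail=4 count=1
After op 8 (write(9)): arr=[2 21 23 18 9 _] head=3 tail=5 count=2
After op 9 (write(10)): arr=[2 21 23 18 9 10] head=3 tail=0 count=3
After op 10 (write(19)): arr=[19 21 23 18 9 10] head=3 tail=1 count=4

Answer: 19 21 23 18 9 10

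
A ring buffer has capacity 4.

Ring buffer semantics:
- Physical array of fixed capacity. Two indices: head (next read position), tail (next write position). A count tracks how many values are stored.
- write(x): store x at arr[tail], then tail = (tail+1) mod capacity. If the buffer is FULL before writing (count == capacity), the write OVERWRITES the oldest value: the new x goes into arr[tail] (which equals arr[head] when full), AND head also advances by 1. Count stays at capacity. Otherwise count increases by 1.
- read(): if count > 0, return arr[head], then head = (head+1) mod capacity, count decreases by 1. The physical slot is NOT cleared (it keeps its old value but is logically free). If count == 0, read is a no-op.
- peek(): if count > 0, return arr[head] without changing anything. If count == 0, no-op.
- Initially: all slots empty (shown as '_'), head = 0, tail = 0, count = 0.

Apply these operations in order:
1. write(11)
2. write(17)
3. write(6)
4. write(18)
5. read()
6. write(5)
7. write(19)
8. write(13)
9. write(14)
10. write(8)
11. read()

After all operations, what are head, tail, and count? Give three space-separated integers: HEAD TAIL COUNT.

After op 1 (write(11)): arr=[11 _ _ _] head=0 tail=1 count=1
After op 2 (write(17)): arr=[11 17 _ _] head=0 tail=2 count=2
After op 3 (write(6)): arr=[11 17 6 _] head=0 tail=3 count=3
After op 4 (write(18)): arr=[11 17 6 18] head=0 tail=0 count=4
After op 5 (read()): arr=[11 17 6 18] head=1 tail=0 count=3
After op 6 (write(5)): arr=[5 17 6 18] head=1 tail=1 count=4
After op 7 (write(19)): arr=[5 19 6 18] head=2 tail=2 count=4
After op 8 (write(13)): arr=[5 19 13 18] head=3 tail=3 count=4
After op 9 (write(14)): arr=[5 19 13 14] head=0 tail=0 count=4
After op 10 (write(8)): arr=[8 19 13 14] head=1 tail=1 count=4
After op 11 (read()): arr=[8 19 13 14] head=2 tail=1 count=3

Answer: 2 1 3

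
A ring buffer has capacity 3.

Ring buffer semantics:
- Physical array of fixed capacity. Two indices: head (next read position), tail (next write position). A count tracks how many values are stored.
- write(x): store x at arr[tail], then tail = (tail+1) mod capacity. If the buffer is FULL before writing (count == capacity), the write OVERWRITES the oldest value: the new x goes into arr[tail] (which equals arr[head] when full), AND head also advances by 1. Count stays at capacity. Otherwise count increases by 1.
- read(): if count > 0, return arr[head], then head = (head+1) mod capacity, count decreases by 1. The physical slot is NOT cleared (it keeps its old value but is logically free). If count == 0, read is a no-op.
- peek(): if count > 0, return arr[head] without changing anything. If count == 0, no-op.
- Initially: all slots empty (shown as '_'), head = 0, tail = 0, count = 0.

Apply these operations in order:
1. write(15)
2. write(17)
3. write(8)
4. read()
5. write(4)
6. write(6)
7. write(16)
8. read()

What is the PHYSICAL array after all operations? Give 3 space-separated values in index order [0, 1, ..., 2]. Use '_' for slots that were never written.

After op 1 (write(15)): arr=[15 _ _] head=0 tail=1 count=1
After op 2 (write(17)): arr=[15 17 _] head=0 tail=2 count=2
After op 3 (write(8)): arr=[15 17 8] head=0 tail=0 count=3
After op 4 (read()): arr=[15 17 8] head=1 tail=0 count=2
After op 5 (write(4)): arr=[4 17 8] head=1 tail=1 count=3
After op 6 (write(6)): arr=[4 6 8] head=2 tail=2 count=3
After op 7 (write(16)): arr=[4 6 16] head=0 tail=0 count=3
After op 8 (read()): arr=[4 6 16] head=1 tail=0 count=2

Answer: 4 6 16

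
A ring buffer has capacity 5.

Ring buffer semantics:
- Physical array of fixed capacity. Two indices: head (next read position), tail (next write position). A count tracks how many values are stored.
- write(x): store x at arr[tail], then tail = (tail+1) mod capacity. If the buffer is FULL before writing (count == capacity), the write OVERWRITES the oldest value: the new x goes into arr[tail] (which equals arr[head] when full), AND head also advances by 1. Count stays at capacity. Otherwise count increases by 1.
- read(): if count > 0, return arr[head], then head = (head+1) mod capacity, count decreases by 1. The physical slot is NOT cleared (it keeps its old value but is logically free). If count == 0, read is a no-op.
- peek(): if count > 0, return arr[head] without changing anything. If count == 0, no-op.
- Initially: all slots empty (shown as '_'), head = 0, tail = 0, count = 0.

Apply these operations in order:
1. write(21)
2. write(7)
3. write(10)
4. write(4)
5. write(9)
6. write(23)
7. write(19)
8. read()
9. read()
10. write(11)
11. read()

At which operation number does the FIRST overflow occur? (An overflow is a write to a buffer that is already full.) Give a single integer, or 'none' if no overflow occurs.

Answer: 6

Derivation:
After op 1 (write(21)): arr=[21 _ _ _ _] head=0 tail=1 count=1
After op 2 (write(7)): arr=[21 7 _ _ _] head=0 tail=2 count=2
After op 3 (write(10)): arr=[21 7 10 _ _] head=0 tail=3 count=3
After op 4 (write(4)): arr=[21 7 10 4 _] head=0 tail=4 count=4
After op 5 (write(9)): arr=[21 7 10 4 9] head=0 tail=0 count=5
After op 6 (write(23)): arr=[23 7 10 4 9] head=1 tail=1 count=5
After op 7 (write(19)): arr=[23 19 10 4 9] head=2 tail=2 count=5
After op 8 (read()): arr=[23 19 10 4 9] head=3 tail=2 count=4
After op 9 (read()): arr=[23 19 10 4 9] head=4 tail=2 count=3
After op 10 (write(11)): arr=[23 19 11 4 9] head=4 tail=3 count=4
After op 11 (read()): arr=[23 19 11 4 9] head=0 tail=3 count=3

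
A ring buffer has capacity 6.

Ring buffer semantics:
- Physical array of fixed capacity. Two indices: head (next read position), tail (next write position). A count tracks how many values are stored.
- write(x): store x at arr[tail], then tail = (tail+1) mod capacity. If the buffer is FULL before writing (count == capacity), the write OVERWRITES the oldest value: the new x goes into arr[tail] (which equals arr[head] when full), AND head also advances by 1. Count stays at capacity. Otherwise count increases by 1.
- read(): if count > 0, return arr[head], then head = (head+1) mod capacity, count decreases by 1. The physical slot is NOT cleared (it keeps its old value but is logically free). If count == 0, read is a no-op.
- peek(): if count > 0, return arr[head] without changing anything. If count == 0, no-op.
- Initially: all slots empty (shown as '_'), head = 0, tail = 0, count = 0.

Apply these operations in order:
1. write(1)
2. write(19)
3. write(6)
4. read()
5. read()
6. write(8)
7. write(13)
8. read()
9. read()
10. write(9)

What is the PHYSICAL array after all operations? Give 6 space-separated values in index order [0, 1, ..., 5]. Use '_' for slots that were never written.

Answer: 1 19 6 8 13 9

Derivation:
After op 1 (write(1)): arr=[1 _ _ _ _ _] head=0 tail=1 count=1
After op 2 (write(19)): arr=[1 19 _ _ _ _] head=0 tail=2 count=2
After op 3 (write(6)): arr=[1 19 6 _ _ _] head=0 tail=3 count=3
After op 4 (read()): arr=[1 19 6 _ _ _] head=1 tail=3 count=2
After op 5 (read()): arr=[1 19 6 _ _ _] head=2 tail=3 count=1
After op 6 (write(8)): arr=[1 19 6 8 _ _] head=2 tail=4 count=2
After op 7 (write(13)): arr=[1 19 6 8 13 _] head=2 tail=5 count=3
After op 8 (read()): arr=[1 19 6 8 13 _] head=3 tail=5 count=2
After op 9 (read()): arr=[1 19 6 8 13 _] head=4 tail=5 count=1
After op 10 (write(9)): arr=[1 19 6 8 13 9] head=4 tail=0 count=2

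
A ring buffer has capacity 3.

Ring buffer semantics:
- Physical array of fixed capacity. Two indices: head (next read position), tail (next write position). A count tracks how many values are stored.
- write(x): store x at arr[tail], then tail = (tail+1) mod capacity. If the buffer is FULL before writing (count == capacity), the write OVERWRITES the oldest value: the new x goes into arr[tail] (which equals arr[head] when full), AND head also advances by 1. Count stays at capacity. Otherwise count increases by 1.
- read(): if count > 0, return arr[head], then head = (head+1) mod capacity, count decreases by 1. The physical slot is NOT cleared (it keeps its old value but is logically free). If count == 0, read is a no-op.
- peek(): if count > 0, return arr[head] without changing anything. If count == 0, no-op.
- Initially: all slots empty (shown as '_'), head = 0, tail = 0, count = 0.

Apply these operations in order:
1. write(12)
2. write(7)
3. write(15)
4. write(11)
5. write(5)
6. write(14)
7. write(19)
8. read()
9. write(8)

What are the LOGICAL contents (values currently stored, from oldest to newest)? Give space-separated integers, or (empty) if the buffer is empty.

Answer: 14 19 8

Derivation:
After op 1 (write(12)): arr=[12 _ _] head=0 tail=1 count=1
After op 2 (write(7)): arr=[12 7 _] head=0 tail=2 count=2
After op 3 (write(15)): arr=[12 7 15] head=0 tail=0 count=3
After op 4 (write(11)): arr=[11 7 15] head=1 tail=1 count=3
After op 5 (write(5)): arr=[11 5 15] head=2 tail=2 count=3
After op 6 (write(14)): arr=[11 5 14] head=0 tail=0 count=3
After op 7 (write(19)): arr=[19 5 14] head=1 tail=1 count=3
After op 8 (read()): arr=[19 5 14] head=2 tail=1 count=2
After op 9 (write(8)): arr=[19 8 14] head=2 tail=2 count=3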